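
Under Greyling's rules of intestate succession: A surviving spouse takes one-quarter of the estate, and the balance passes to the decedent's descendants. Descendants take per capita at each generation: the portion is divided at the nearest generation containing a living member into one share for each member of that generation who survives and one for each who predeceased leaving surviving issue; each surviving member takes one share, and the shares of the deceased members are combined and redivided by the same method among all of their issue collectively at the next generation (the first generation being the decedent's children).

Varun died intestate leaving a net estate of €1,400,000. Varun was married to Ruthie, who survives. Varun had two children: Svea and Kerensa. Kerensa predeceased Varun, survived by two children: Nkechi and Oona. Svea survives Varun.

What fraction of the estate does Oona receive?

Oona receives 3/16 of the estate.

Ruthie takes one-quarter of €1,400,000 = €350,000. The remaining €1,050,000 passes to the descendants.
The descendants' portion (€1,050,000) is divided at the children's generation into 2 shares of €525,000. Svea takes €525,000. The remaining share for the deceased Kerensa (€525,000) is carried to the next generation.
That pool (€525,000) is divided at the grandchildren's generation equally among Nkechi and Oona: €262,500 each.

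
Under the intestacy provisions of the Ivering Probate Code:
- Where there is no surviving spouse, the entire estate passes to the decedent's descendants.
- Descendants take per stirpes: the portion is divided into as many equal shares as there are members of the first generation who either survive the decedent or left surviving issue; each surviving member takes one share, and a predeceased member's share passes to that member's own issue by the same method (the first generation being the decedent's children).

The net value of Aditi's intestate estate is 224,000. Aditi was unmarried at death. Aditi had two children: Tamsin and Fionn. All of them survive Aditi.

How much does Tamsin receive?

The entire 224,000 passes to the descendants.
That amount (224,000) is divided into 2 shares of 112,000: Tamsin and Fionn each take 112,000.

Tamsin receives 112,000.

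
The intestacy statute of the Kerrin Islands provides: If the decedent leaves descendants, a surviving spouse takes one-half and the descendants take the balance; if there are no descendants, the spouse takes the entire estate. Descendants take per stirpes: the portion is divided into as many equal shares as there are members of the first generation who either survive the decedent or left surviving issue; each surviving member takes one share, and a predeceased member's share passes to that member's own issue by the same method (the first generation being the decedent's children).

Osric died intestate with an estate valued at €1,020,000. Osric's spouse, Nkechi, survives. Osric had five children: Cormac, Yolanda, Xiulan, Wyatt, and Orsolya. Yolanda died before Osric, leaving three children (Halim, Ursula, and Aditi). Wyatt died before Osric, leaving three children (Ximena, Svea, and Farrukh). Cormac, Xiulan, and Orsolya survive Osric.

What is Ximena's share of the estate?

Nkechi takes one-half of €1,020,000 = €510,000. The remaining €510,000 passes to the descendants.
The descendants' portion (€510,000) is divided into 5 shares of €102,000: Cormac, Xiulan, and Orsolya each take €102,000; Yolanda's €102,000 share passes to Yolanda's issue; Wyatt's €102,000 share passes to Wyatt's issue.
Yolanda's share (€102,000) is divided into 3 shares of €34,000: Halim, Ursula, and Aditi each take €34,000.
Wyatt's share (€102,000) is divided into 3 shares of €34,000: Ximena, Svea, and Farrukh each take €34,000.

Ximena receives €34,000.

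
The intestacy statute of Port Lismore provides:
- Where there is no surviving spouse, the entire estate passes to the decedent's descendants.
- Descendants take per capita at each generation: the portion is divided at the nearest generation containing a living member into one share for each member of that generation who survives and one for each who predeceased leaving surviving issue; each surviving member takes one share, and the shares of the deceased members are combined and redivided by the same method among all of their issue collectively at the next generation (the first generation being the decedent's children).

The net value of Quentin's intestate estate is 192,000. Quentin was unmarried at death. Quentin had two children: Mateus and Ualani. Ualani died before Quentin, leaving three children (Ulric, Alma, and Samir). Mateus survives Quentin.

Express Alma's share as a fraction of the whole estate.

The entire 192,000 passes to the descendants.
That amount (192,000) is divided at the children's generation into 2 shares of 96,000. Mateus takes 96,000. The remaining share for the deceased Ualani (96,000) is carried to the next generation.
That pool (96,000) is divided at the grandchildren's generation equally among Ulric, Alma, and Samir: 32,000 each.

Alma receives 1/6 of the estate.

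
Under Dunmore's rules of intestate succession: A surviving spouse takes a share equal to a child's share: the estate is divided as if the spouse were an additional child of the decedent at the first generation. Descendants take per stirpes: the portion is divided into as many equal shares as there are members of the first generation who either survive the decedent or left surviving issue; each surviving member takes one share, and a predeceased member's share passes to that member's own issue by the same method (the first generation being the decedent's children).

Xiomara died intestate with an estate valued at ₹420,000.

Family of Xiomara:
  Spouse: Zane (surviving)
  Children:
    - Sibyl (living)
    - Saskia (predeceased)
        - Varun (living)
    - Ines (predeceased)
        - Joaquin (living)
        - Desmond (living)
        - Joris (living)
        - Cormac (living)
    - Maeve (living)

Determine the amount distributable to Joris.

Joris receives ₹21,000.

The spouse counts as an additional share at the children's level, so there are 5 primary shares of ₹84,000. Zane takes one such share (₹84,000).
The children's combined portion (₹336,000) is divided into 4 shares of ₹84,000: Sibyl and Maeve each take ₹84,000; Saskia's ₹84,000 share passes to Saskia's issue; Ines's ₹84,000 share passes to Ines's issue.
Saskia's share (₹84,000) passes entirely to Varun.
Ines's share (₹84,000) is divided into 4 shares of ₹21,000: Joaquin, Desmond, Joris, and Cormac each take ₹21,000.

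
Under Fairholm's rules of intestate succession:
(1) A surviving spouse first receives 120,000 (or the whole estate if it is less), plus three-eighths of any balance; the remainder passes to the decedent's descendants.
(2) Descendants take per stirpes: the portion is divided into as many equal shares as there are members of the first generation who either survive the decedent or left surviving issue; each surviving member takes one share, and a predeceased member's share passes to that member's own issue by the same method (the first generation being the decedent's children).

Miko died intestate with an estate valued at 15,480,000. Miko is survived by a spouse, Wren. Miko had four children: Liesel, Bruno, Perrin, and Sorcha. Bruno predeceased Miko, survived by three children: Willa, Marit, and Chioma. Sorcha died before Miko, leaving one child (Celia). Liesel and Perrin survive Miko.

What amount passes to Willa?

Willa receives 800,000.

Wren first takes 120,000, leaving a balance of 15,360,000. Wren then takes three-eighths of the balance (5,760,000), for a total of 5,880,000. The remaining 9,600,000 passes to the descendants.
The descendants' portion (9,600,000) is divided into 4 shares of 2,400,000: Liesel and Perrin each take 2,400,000; Bruno's 2,400,000 share passes to Bruno's issue; Sorcha's 2,400,000 share passes to Sorcha's issue.
Bruno's share (2,400,000) is divided into 3 shares of 800,000: Willa, Marit, and Chioma each take 800,000.
Sorcha's share (2,400,000) passes entirely to Celia.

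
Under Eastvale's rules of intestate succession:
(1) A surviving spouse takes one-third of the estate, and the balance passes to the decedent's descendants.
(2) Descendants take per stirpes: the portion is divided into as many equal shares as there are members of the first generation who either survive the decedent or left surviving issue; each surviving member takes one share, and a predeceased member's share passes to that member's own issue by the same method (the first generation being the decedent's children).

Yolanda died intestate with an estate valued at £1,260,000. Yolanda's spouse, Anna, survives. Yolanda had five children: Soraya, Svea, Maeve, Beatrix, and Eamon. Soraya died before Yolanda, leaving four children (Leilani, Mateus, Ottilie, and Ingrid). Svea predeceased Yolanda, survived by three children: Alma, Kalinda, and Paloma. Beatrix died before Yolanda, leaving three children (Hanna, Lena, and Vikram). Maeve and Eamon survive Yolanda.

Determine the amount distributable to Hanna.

Anna takes one-third of £1,260,000 = £420,000. The remaining £840,000 passes to the descendants.
The descendants' portion (£840,000) is divided into 5 shares of £168,000: Maeve and Eamon each take £168,000; Soraya's £168,000 share passes to Soraya's issue; Svea's £168,000 share passes to Svea's issue; Beatrix's £168,000 share passes to Beatrix's issue.
Soraya's share (£168,000) is divided into 4 shares of £42,000: Leilani, Mateus, Ottilie, and Ingrid each take £42,000.
Svea's share (£168,000) is divided into 3 shares of £56,000: Alma, Kalinda, and Paloma each take £56,000.
Beatrix's share (£168,000) is divided into 3 shares of £56,000: Hanna, Lena, and Vikram each take £56,000.

Hanna receives £56,000.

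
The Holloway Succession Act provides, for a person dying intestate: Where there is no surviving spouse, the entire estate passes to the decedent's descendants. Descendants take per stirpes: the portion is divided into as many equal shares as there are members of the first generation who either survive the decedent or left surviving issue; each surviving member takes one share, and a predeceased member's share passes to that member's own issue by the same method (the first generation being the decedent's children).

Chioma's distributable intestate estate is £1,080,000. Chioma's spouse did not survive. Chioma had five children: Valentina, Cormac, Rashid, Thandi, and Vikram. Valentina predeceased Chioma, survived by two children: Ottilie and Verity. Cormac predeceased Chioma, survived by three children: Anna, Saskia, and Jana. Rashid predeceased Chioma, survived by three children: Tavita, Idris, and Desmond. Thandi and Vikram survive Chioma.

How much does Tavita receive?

The entire £1,080,000 passes to the descendants.
That amount (£1,080,000) is divided into 5 shares of £216,000: Thandi and Vikram each take £216,000; Valentina's £216,000 share passes to Valentina's issue; Cormac's £216,000 share passes to Cormac's issue; Rashid's £216,000 share passes to Rashid's issue.
Valentina's share (£216,000) is divided into 2 shares of £108,000: Ottilie and Verity each take £108,000.
Cormac's share (£216,000) is divided into 3 shares of £72,000: Anna, Saskia, and Jana each take £72,000.
Rashid's share (£216,000) is divided into 3 shares of £72,000: Tavita, Idris, and Desmond each take £72,000.

Tavita receives £72,000.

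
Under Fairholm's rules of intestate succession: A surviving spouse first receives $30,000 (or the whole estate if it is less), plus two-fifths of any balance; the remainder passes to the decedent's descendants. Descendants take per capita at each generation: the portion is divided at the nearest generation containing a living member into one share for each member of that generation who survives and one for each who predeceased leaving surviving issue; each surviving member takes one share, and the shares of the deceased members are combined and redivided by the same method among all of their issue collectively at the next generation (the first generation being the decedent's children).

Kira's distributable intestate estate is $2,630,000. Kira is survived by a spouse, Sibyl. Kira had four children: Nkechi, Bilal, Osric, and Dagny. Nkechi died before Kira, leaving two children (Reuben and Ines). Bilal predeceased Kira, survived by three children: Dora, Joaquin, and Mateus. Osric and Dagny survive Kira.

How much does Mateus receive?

Sibyl first takes $30,000, leaving a balance of $2,600,000. Sibyl then takes two-fifths of the balance ($1,040,000), for a total of $1,070,000. The remaining $1,560,000 passes to the descendants.
The descendants' portion ($1,560,000) is divided at the children's generation into 4 shares of $390,000. Osric and Dagny each take $390,000. The 2 shares of the deceased (Nkechi and Bilal) are combined into a pool of $780,000.
That pool ($780,000) is divided at the grandchildren's generation equally among Reuben, Ines, Dora, Joaquin, and Mateus: $156,000 each.

Mateus receives $156,000.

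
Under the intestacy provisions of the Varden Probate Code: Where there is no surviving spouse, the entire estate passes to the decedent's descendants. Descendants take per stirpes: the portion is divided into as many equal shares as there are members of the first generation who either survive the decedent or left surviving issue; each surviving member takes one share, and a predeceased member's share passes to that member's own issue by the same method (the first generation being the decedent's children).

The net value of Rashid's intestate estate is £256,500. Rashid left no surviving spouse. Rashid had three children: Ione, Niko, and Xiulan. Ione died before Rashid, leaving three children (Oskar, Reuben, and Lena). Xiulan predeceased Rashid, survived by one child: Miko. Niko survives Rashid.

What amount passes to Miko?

Miko receives £85,500.

The entire £256,500 passes to the descendants.
That amount (£256,500) is divided into 3 shares of £85,500: Niko takes £85,500; Ione's £85,500 share passes to Ione's issue; Xiulan's £85,500 share passes to Xiulan's issue.
Ione's share (£85,500) is divided into 3 shares of £28,500: Oskar, Reuben, and Lena each take £28,500.
Xiulan's share (£85,500) passes entirely to Miko.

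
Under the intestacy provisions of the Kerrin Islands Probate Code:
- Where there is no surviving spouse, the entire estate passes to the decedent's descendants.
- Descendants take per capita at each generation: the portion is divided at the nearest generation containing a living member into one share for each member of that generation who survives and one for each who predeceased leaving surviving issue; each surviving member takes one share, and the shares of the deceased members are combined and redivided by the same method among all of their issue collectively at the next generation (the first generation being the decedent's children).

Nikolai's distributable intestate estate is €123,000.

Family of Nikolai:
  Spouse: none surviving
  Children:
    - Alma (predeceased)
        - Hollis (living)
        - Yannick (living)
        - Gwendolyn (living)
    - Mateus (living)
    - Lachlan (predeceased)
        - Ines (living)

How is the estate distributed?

The entire €123,000 passes to the descendants.
That amount (€123,000) is divided at the children's generation into 3 shares of €41,000. Mateus takes €41,000. The 2 shares of the deceased (Alma and Lachlan) are combined into a pool of €82,000.
That pool (€82,000) is divided at the grandchildren's generation equally among Hollis, Yannick, Gwendolyn, and Ines: €20,500 each.

Hollis: €20,500; Yannick: €20,500; Gwendolyn: €20,500; Mateus: €41,000; Ines: €20,500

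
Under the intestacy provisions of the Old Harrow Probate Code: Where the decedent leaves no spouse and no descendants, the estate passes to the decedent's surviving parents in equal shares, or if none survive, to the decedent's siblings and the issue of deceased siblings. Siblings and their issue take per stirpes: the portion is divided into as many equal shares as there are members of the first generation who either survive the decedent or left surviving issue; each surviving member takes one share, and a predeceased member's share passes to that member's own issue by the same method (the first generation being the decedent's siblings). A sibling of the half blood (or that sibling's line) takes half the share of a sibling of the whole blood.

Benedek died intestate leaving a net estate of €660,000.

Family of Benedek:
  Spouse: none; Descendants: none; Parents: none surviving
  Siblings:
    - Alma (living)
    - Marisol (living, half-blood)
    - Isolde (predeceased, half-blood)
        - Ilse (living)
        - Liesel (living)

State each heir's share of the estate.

Alma: €330,000; Marisol: €165,000; Ilse: €82,500; Liesel: €82,500

The entire €660,000 passes to the siblings and their issue.
Counting each half-blood sibling's line as half a unit, there are 2 units in €660,000, so one unit is €330,000. Whole-blood lines (Alma) take €330,000 each; half-blood lines (Marisol and Isolde) take €165,000 each.
Isolde's share (€165,000) is divided into 2 shares of €82,500: Ilse and Liesel each take €82,500.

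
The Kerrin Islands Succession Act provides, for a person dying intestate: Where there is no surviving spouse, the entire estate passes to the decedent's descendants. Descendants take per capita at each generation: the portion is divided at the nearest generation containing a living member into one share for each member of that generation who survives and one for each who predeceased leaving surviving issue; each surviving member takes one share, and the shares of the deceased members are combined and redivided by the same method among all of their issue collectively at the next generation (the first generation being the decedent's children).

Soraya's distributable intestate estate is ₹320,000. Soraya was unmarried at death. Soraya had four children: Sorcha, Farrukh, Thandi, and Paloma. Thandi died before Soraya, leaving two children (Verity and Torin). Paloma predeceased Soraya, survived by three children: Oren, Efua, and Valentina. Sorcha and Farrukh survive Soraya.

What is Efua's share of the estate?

Efua receives ₹32,000.

The entire ₹320,000 passes to the descendants.
That amount (₹320,000) is divided at the children's generation into 4 shares of ₹80,000. Sorcha and Farrukh each take ₹80,000. The 2 shares of the deceased (Thandi and Paloma) are combined into a pool of ₹160,000.
That pool (₹160,000) is divided at the grandchildren's generation equally among Verity, Torin, Oren, Efua, and Valentina: ₹32,000 each.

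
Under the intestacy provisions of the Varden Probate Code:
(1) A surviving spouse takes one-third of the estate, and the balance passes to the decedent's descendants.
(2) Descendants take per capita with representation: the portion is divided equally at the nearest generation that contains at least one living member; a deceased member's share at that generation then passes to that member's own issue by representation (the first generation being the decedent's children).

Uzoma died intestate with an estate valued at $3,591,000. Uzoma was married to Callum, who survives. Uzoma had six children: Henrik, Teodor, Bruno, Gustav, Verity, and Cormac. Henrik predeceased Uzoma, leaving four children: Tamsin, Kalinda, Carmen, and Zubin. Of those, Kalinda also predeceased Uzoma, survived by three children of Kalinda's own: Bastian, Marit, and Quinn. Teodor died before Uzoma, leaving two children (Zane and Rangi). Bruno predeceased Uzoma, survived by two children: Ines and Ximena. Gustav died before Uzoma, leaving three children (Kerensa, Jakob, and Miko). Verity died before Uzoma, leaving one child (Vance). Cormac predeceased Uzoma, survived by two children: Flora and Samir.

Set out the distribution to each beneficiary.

Callum takes one-third of $3,591,000 = $1,197,000. The remaining $2,394,000 passes to the descendants.
No child survives, so the initial division is made at the grandchildren's generation.
The descendants' portion ($2,394,000) is divided into 14 shares of $171,000: Tamsin, Carmen, Zubin, Zane, Rangi, Ines, Ximena, Kerensa, Jakob, Miko, Vance, Flora, and Samir each take $171,000; Kalinda's $171,000 share passes to Kalinda's issue.
Kalinda's share ($171,000) is divided into 3 shares of $57,000: Bastian, Marit, and Quinn each take $57,000.

Callum: $1,197,000; Tamsin: $171,000; Bastian: $57,000; Marit: $57,000; Quinn: $57,000; Carmen: $171,000; Zubin: $171,000; Zane: $171,000; Rangi: $171,000; Ines: $171,000; Ximena: $171,000; Kerensa: $171,000; Jakob: $171,000; Miko: $171,000; Vance: $171,000; Flora: $171,000; Samir: $171,000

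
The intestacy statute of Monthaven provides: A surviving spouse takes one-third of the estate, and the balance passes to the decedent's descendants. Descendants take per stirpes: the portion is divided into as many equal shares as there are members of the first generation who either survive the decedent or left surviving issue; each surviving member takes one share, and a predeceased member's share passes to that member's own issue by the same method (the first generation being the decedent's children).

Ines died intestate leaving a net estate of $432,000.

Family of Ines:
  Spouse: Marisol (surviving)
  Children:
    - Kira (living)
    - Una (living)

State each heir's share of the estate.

Marisol takes one-third of $432,000 = $144,000. The remaining $288,000 passes to the descendants.
The descendants' portion ($288,000) is divided into 2 shares of $144,000: Kira and Una each take $144,000.

Marisol: $144,000; Kira: $144,000; Una: $144,000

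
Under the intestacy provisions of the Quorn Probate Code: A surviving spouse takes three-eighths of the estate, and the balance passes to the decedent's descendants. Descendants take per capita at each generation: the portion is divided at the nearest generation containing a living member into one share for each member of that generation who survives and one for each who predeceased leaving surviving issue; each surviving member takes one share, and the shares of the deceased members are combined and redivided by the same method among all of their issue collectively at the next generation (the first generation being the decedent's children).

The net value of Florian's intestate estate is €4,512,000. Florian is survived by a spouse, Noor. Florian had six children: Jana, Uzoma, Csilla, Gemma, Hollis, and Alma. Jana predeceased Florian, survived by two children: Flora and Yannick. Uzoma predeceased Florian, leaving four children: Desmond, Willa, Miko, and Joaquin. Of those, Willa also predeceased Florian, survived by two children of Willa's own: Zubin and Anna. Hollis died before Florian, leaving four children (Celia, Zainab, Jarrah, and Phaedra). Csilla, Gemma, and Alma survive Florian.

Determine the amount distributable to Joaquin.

Joaquin receives €141,000.

Noor takes three-eighths of €4,512,000 = €1,692,000. The remaining €2,820,000 passes to the descendants.
The descendants' portion (€2,820,000) is divided at the children's generation into 6 shares of €470,000. Csilla, Gemma, and Alma each take €470,000. The 3 shares of the deceased (Jana, Uzoma, and Hollis) are combined into a pool of €1,410,000.
That pool (€1,410,000) is divided at the grandchildren's generation into 10 shares of €141,000. Flora, Yannick, Desmond, Miko, Joaquin, Celia, Zainab, Jarrah, and Phaedra each take €141,000. The remaining share for the deceased Willa (€141,000) is carried to the next generation.
That pool (€141,000) is divided at the great-grandchildren's generation equally among Zubin and Anna: €70,500 each.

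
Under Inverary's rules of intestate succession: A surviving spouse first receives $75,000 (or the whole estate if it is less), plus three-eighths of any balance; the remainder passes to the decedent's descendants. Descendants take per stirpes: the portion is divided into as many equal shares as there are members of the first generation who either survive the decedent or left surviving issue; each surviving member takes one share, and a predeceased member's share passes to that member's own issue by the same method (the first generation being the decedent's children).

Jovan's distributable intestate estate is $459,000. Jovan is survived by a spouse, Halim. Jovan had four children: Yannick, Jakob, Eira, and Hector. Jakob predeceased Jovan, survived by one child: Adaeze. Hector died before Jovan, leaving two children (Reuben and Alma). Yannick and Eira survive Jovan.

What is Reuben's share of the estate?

Reuben receives $30,000.

Halim first takes $75,000, leaving a balance of $384,000. Halim then takes three-eighths of the balance ($144,000), for a total of $219,000. The remaining $240,000 passes to the descendants.
The descendants' portion ($240,000) is divided into 4 shares of $60,000: Yannick and Eira each take $60,000; Jakob's $60,000 share passes to Jakob's issue; Hector's $60,000 share passes to Hector's issue.
Jakob's share ($60,000) passes entirely to Adaeze.
Hector's share ($60,000) is divided into 2 shares of $30,000: Reuben and Alma each take $30,000.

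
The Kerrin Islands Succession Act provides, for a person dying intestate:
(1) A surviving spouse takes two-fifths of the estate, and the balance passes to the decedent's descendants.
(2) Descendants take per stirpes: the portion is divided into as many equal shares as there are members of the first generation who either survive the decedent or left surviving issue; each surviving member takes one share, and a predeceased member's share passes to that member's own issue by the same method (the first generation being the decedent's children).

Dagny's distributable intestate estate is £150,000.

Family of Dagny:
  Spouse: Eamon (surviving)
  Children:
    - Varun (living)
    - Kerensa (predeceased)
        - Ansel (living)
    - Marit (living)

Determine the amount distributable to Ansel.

Eamon takes two-fifths of £150,000 = £60,000. The remaining £90,000 passes to the descendants.
The descendants' portion (£90,000) is divided into 3 shares of £30,000: Varun and Marit each take £30,000; Kerensa's £30,000 share passes to Kerensa's issue.
Kerensa's share (£30,000) passes entirely to Ansel.

Ansel receives £30,000.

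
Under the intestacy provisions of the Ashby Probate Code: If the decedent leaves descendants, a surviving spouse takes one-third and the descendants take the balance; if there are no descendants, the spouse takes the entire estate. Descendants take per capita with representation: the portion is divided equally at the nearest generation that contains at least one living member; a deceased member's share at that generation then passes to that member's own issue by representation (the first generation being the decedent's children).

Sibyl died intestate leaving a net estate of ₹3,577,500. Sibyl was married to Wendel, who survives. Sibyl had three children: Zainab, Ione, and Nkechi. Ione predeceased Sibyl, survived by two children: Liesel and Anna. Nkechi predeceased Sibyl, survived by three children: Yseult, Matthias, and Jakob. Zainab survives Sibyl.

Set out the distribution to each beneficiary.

Wendel takes one-third of ₹3,577,500 = ₹1,192,500. The remaining ₹2,385,000 passes to the descendants.
The descendants' portion (₹2,385,000) is divided into 3 shares of ₹795,000: Zainab takes ₹795,000; Ione's ₹795,000 share passes to Ione's issue; Nkechi's ₹795,000 share passes to Nkechi's issue.
Ione's share (₹795,000) is divided into 2 shares of ₹397,500: Liesel and Anna each take ₹397,500.
Nkechi's share (₹795,000) is divided into 3 shares of ₹265,000: Yseult, Matthias, and Jakob each take ₹265,000.

Wendel: ₹1,192,500; Zainab: ₹795,000; Liesel: ₹397,500; Anna: ₹397,500; Yseult: ₹265,000; Matthias: ₹265,000; Jakob: ₹265,000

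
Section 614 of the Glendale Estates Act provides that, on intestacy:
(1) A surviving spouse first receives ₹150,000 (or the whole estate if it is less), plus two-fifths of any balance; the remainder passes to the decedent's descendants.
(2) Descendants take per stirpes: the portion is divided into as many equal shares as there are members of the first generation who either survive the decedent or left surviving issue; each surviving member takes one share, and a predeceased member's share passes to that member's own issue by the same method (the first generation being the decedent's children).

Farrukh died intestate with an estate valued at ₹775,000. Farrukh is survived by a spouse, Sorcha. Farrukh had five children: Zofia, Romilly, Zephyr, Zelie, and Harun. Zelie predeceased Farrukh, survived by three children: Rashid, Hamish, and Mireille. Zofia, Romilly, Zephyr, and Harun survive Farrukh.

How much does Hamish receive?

Sorcha first takes ₹150,000, leaving a balance of ₹625,000. Sorcha then takes two-fifths of the balance (₹250,000), for a total of ₹400,000. The remaining ₹375,000 passes to the descendants.
The descendants' portion (₹375,000) is divided into 5 shares of ₹75,000: Zofia, Romilly, Zephyr, and Harun each take ₹75,000; Zelie's ₹75,000 share passes to Zelie's issue.
Zelie's share (₹75,000) is divided into 3 shares of ₹25,000: Rashid, Hamish, and Mireille each take ₹25,000.

Hamish receives ₹25,000.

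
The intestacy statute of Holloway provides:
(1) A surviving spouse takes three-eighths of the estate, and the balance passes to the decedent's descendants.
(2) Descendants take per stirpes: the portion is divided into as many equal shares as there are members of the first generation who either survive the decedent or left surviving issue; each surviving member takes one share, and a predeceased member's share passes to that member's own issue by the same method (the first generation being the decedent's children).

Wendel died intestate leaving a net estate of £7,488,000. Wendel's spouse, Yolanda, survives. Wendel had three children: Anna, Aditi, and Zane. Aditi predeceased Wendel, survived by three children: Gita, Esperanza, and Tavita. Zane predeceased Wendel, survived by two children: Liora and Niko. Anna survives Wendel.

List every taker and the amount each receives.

Yolanda takes three-eighths of £7,488,000 = £2,808,000. The remaining £4,680,000 passes to the descendants.
The descendants' portion (£4,680,000) is divided into 3 shares of £1,560,000: Anna takes £1,560,000; Aditi's £1,560,000 share passes to Aditi's issue; Zane's £1,560,000 share passes to Zane's issue.
Aditi's share (£1,560,000) is divided into 3 shares of £520,000: Gita, Esperanza, and Tavita each take £520,000.
Zane's share (£1,560,000) is divided into 2 shares of £780,000: Liora and Niko each take £780,000.

Yolanda: £2,808,000; Anna: £1,560,000; Gita: £520,000; Esperanza: £520,000; Tavita: £520,000; Liora: £780,000; Niko: £780,000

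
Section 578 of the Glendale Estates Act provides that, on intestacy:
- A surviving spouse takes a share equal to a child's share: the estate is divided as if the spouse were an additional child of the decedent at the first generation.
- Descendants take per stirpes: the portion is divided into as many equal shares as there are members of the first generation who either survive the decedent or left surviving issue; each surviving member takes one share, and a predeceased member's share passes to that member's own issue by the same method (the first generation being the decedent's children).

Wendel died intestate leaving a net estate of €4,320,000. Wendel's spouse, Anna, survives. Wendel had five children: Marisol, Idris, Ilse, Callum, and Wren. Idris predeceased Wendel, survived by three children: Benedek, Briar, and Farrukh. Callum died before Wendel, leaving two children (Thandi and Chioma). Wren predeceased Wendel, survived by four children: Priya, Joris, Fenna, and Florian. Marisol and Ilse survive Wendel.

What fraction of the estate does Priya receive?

The spouse counts as an additional share at the children's level, so there are 6 primary shares of €720,000. Anna takes one such share (€720,000).
The children's combined portion (€3,600,000) is divided into 5 shares of €720,000: Marisol and Ilse each take €720,000; Idris's €720,000 share passes to Idris's issue; Callum's €720,000 share passes to Callum's issue; Wren's €720,000 share passes to Wren's issue.
Idris's share (€720,000) is divided into 3 shares of €240,000: Benedek, Briar, and Farrukh each take €240,000.
Callum's share (€720,000) is divided into 2 shares of €360,000: Thandi and Chioma each take €360,000.
Wren's share (€720,000) is divided into 4 shares of €180,000: Priya, Joris, Fenna, and Florian each take €180,000.

Priya receives 1/24 of the estate.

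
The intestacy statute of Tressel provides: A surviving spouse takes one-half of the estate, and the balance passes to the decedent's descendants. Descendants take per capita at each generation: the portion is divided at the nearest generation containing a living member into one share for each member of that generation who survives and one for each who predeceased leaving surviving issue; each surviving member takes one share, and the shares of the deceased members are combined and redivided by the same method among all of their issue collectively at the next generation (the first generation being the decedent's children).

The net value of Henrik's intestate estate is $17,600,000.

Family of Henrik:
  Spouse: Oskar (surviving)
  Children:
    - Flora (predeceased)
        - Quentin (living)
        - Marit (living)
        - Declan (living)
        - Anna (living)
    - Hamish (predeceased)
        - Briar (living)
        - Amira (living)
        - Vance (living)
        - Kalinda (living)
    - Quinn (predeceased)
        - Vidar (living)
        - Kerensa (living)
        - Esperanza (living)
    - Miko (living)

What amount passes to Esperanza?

Oskar takes one-half of $17,600,000 = $8,800,000. The remaining $8,800,000 passes to the descendants.
The descendants' portion ($8,800,000) is divided at the children's generation into 4 shares of $2,200,000. Miko takes $2,200,000. The 3 shares of the deceased (Flora, Hamish, and Quinn) are combined into a pool of $6,600,000.
That pool ($6,600,000) is divided at the grandchildren's generation equally among Quentin, Marit, Declan, Anna, Briar, Amira, Vance, Kalinda, Vidar, Kerensa, and Esperanza: $600,000 each.

Esperanza receives $600,000.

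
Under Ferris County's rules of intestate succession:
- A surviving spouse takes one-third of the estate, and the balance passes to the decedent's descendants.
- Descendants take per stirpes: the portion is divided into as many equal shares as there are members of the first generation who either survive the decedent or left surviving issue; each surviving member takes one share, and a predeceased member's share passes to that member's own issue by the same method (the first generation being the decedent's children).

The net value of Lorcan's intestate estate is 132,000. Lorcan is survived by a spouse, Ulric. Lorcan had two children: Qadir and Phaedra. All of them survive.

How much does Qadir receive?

Qadir receives 44,000.

Ulric takes one-third of 132,000 = 44,000. The remaining 88,000 passes to the descendants.
The descendants' portion (88,000) is divided into 2 shares of 44,000: Qadir and Phaedra each take 44,000.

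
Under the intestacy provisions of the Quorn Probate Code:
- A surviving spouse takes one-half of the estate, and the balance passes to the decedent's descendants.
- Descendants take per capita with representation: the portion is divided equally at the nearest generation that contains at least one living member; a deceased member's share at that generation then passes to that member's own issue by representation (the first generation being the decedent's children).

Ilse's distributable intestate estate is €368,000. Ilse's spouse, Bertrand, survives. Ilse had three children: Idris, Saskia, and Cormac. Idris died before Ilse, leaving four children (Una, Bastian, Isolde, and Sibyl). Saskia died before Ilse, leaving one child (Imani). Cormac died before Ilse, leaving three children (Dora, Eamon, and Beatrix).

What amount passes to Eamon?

Bertrand takes one-half of €368,000 = €184,000. The remaining €184,000 passes to the descendants.
No child survives, so the initial division is made at the grandchildren's generation.
The descendants' portion (€184,000) is divided into 8 shares of €23,000: Una, Bastian, Isolde, Sibyl, Imani, Dora, Eamon, and Beatrix each take €23,000.

Eamon receives €23,000.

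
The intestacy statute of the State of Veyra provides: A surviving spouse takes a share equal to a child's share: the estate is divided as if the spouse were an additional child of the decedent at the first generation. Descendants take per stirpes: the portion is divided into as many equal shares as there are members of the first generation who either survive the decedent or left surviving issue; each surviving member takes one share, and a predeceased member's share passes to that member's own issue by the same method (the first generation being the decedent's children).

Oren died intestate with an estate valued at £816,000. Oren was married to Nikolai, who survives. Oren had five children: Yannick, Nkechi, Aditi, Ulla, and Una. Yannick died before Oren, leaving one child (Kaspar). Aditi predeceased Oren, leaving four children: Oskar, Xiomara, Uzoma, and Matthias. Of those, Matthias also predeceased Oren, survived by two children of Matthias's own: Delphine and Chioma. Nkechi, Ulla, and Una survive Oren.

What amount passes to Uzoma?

Uzoma receives £34,000.

The spouse counts as an additional share at the children's level, so there are 6 primary shares of £136,000. Nikolai takes one such share (£136,000).
The children's combined portion (£680,000) is divided into 5 shares of £136,000: Nkechi, Ulla, and Una each take £136,000; Yannick's £136,000 share passes to Yannick's issue; Aditi's £136,000 share passes to Aditi's issue.
Yannick's share (£136,000) passes entirely to Kaspar.
Aditi's share (£136,000) is divided into 4 shares of £34,000: Oskar, Xiomara, and Uzoma each take £34,000; Matthias's £34,000 share passes to Matthias's issue.
Matthias's share (£34,000) is divided into 2 shares of £17,000: Delphine and Chioma each take £17,000.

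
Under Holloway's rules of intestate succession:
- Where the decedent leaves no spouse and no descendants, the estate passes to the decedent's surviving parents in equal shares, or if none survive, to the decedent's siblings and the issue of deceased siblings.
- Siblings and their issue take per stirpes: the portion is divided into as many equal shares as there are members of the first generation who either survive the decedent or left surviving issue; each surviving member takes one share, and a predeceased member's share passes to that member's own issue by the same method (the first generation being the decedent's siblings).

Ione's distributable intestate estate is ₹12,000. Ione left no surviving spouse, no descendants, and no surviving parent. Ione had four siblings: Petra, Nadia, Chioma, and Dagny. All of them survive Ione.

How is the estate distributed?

Petra: ₹3,000; Nadia: ₹3,000; Chioma: ₹3,000; Dagny: ₹3,000

The entire ₹12,000 passes to the siblings and their issue.
That amount (₹12,000) is divided into 4 shares of ₹3,000: Petra, Nadia, Chioma, and Dagny each take ₹3,000.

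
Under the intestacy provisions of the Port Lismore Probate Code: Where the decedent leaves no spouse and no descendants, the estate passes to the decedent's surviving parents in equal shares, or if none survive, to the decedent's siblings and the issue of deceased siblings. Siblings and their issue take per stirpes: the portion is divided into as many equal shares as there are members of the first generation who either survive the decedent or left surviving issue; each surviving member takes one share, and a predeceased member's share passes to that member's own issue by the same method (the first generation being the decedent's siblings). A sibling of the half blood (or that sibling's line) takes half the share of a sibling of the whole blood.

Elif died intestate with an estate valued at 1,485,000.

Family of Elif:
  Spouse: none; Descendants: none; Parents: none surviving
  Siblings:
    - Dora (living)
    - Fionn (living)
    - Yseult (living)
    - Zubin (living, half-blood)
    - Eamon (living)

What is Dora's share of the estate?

Dora receives 330,000.

The entire 1,485,000 passes to the siblings and their issue.
Counting each half-blood sibling's line as half a unit, there are 9/2 units in 1,485,000, so one unit is 330,000. Whole-blood lines (Dora, Fionn, Yseult, and Eamon) take 330,000 each; half-blood lines (Zubin) take 165,000 each.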